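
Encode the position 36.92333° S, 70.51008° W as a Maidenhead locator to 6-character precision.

FF43rb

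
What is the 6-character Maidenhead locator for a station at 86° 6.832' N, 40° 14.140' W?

Add 180° to longitude and 90° to latitude: 139.7643, 176.1139.
Field (20°×10°, letters A–R): lon ⌊139.7643/20⌋ = 6 → G; lat ⌊176.1139/10⌋ = 17 → R.
Square (2°×1°, digits 0–9): lon ⌊19.7643/2⌋ = 9; lat ⌊6.1139/1⌋ = 6.
Subsquare (5′×2.5′, letters a–x): lon ⌊1.7643/0.0833333⌋ = 21 → v; lat ⌊0.1139/0.0416667⌋ = 2 → c.

GR96vc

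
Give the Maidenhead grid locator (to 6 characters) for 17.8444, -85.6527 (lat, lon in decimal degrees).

Add 180° to longitude and 90° to latitude: 94.3473, 107.8444.
Field: lon ⌊94.3473/20⌋ = 4 → E; lat ⌊107.8444/10⌋ = 10 → K.
Square: lon ⌊14.3473/2⌋ = 7; lat ⌊7.8444/1⌋ = 7.
Subsquare: lon ⌊0.3473/0.0833333⌋ = 4 → e; lat ⌊0.8444/0.0416667⌋ = 20 → u.

EK77eu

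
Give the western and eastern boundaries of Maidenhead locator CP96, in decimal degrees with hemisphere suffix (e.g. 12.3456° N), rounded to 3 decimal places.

122.000° W, 120.000° W

Field C=2, P=15: +2·20° lon, +15·10° lat → SW at lon -140°, lat 60°.
Square 9, 6: +9·2° lon, +6·1° lat → SW at lon -122°, lat 66°.
Cell spans 2° lon × 1° lat.
west 122.000° W, east 120.000° W.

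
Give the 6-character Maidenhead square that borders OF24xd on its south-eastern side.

OF34ac

Longitude subsquare x = 23; +1 → 24, wraps to 0 = a, carry into square.
Longitude square 2; +1 → 3.
Latitude subsquare d = 3; −1 → 2 = c.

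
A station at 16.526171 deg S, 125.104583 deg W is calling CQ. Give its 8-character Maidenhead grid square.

Shift to the Maidenhead origin (180°W, 90°S): lon 54.89542, lat 73.47383.
Field: lon ⌊54.89542/20⌋ = 2 → C; lat ⌊73.47383/10⌋ = 7 → H.
Square: lon ⌊14.89542/2⌋ = 7; lat ⌊3.47383/1⌋ = 3.
Subsquare: lon ⌊0.89542/0.0833333⌋ = 10 → k; lat ⌊0.47383/0.0416667⌋ = 11 → l.
Extended square: lon ⌊0.06208/0.00833333⌋ = 7; lat ⌊0.01550/0.00416667⌋ = 3.

CH73kl73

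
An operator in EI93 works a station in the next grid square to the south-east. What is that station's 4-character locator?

Longitude square 9; +1 → 10, wraps to 0, carry into field.
Longitude field E = 4; +1 → 5 = F.
Latitude square 3; −1 → 2.

FI02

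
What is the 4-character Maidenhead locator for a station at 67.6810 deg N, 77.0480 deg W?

FP17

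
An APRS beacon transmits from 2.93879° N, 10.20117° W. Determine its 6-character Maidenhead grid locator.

IJ42vw

Add 180° to longitude and 90° to latitude: 169.7988, 92.9388.
Field (20°×10°, letters A–R): lon ⌊169.7988/20⌋ = 8 → I; lat ⌊92.9388/10⌋ = 9 → J.
Square (2°×1°, digits 0–9): lon ⌊9.7988/2⌋ = 4; lat ⌊2.9388/1⌋ = 2.
Subsquare (5′×2.5′, letters a–x): lon ⌊1.7988/0.0833333⌋ = 21 → v; lat ⌊0.9388/0.0416667⌋ = 22 → w.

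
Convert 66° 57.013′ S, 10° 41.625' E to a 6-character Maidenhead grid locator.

JC53ib

Offset from 180°W / 90°S: lon 190.6937°, lat 23.0498°.
Field (20°×10°, letters A–R): lon ⌊190.6937/20⌋ = 9 → J; lat ⌊23.0498/10⌋ = 2 → C.
Square (2°×1°, digits 0–9): lon ⌊10.6937/2⌋ = 5; lat ⌊3.0498/1⌋ = 3.
Subsquare (5′×2.5′, letters a–x): lon ⌊0.6937/0.0833333⌋ = 8 → i; lat ⌊0.0498/0.0416667⌋ = 1 → b.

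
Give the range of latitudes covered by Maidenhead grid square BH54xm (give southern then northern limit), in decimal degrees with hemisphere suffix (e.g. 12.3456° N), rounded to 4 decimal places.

Field B=1, H=7: +1·20° lon, +7·10° lat → SW at lon -160°, lat -20°.
Square 5, 4: +5·2° lon, +4·1° lat → SW at lon -150°, lat -16°.
Subsquare x=23, m=12: +23·0.0833333° lon, +12·0.0416667° lat → SW at lon -148.083°, lat -15.5°.
Cell spans 0.0833333° lon × 0.0416667° lat.
south 15.5000° S, north 15.4583° S.

15.5000° S, 15.4583° S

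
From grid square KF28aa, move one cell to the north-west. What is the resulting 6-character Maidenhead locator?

KF18xb

Longitude subsquare a = 0; −1 → -1, wraps to 23 = x, carry into square.
Longitude square 2; −1 → 1.
Latitude subsquare a = 0; +1 → 1 = b.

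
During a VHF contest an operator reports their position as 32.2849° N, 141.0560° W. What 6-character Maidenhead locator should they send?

BM92lg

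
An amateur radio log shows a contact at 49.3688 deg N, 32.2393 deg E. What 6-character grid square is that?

Shift to the Maidenhead origin (180°W, 90°S): lon 212.2393, lat 139.3688.
Field: lon ⌊212.2393/20⌋ = 10 → K; lat ⌊139.3688/10⌋ = 13 → N.
Square: lon ⌊12.2393/2⌋ = 6; lat ⌊9.3688/1⌋ = 9.
Subsquare: lon ⌊0.2393/0.0833333⌋ = 2 → c; lat ⌊0.3688/0.0416667⌋ = 8 → i.

KN69ci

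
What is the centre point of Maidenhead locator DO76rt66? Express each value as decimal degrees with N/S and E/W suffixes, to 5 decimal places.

Field D=3, O=14: +3·20° lon, +14·10° lat → SW at lon -120°, lat 50°.
Square 7, 6: +7·2° lon, +6·1° lat → SW at lon -106°, lat 56°.
Subsquare r=17, t=19: +17·0.0833333° lon, +19·0.0416667° lat → SW at lon -104.583°, lat 56.7917°.
Extended square 6, 6: +6·0.00833333° lon, +6·0.00416667° lat → SW at lon -104.533°, lat 56.8167°.
Cell spans 0.00833333° lon × 0.00416667° lat. Centre is SW corner plus half of each.
latitude 56.81875° N, longitude 104.52917° W.

56.81875° N, 104.52917° W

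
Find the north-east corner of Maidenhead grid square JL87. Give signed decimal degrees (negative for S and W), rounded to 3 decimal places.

28.000, 18.000

Field J=9, L=11: +9·20° lon, +11·10° lat → SW at lon 0°, lat 20°.
Square 8, 7: +8·2° lon, +7·1° lat → SW at lon 16°, lat 27°.
Cell spans 2° lon × 1° lat. NE corner is SW corner plus one full cell.
latitude 28.000, longitude 18.000.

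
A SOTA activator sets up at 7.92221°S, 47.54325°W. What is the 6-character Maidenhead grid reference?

GI62fb

Add 180° to longitude and 90° to latitude: 132.4567, 82.0778.
Field: 132.4567/20 → 6 → G, 82.0778/10 → 8 → I; chars GI.
Square: 12.4567/2 → 6, 2.0778/1 → 2; chars 62.
Subsquare: 0.4567/0.0833333 → 5 → f, 0.0778/0.0416667 → 1 → b; chars fb.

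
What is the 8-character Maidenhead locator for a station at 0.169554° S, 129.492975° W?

Offset from 180°W / 90°S: lon 50.50702°, lat 89.83045°.
Field: lon ⌊50.50702/20⌋ = 2 → C; lat ⌊89.83045/10⌋ = 8 → I.
Square: lon ⌊10.50702/2⌋ = 5; lat ⌊9.83045/1⌋ = 9.
Subsquare: lon ⌊0.50702/0.0833333⌋ = 6 → g; lat ⌊0.83045/0.0416667⌋ = 19 → t.
Extended square: lon ⌊0.00702/0.00833333⌋ = 0; lat ⌊0.03878/0.00416667⌋ = 9.

CI59gt09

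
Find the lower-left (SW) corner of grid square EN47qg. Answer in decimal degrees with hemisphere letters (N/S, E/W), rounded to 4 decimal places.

Field E=4, N=13: +4·20° lon, +13·10° lat → SW at lon -100°, lat 40°.
Square 4, 7: +4·2° lon, +7·1° lat → SW at lon -92°, lat 47°.
Subsquare q=16, g=6: +16·0.0833333° lon, +6·0.0416667° lat → SW at lon -90.6667°, lat 47.25°.
latitude 47.2500° N, longitude 90.6667° W.

47.2500° N, 90.6667° W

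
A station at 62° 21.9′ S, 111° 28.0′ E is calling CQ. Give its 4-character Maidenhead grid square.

Add 180° to longitude and 90° to latitude: 291.47, 27.63.
Field: lon ⌊291.47/20⌋ = 14 → O; lat ⌊27.63/10⌋ = 2 → C.
Square: lon ⌊11.47/2⌋ = 5; lat ⌊7.63/1⌋ = 7.

OC57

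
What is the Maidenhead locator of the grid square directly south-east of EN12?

Longitude square 1; +1 → 2.
Latitude square 2; −1 → 1.

EN21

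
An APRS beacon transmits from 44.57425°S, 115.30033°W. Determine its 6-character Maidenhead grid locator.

DE25ik

Shift to the Maidenhead origin (180°W, 90°S): lon 64.6997, lat 45.4258.
Field (20°×10°, letters A–R): lon ⌊64.6997/20⌋ = 3 → D; lat ⌊45.4258/10⌋ = 4 → E.
Square (2°×1°, digits 0–9): lon ⌊4.6997/2⌋ = 2; lat ⌊5.4258/1⌋ = 5.
Subsquare (5′×2.5′, letters a–x): lon ⌊0.6997/0.0833333⌋ = 8 → i; lat ⌊0.4258/0.0416667⌋ = 10 → k.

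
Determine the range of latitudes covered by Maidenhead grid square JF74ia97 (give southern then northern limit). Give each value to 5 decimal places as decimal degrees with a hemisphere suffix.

35.97083° S, 35.96667° S

Field J=9, F=5: +9·20° lon, +5·10° lat → SW at lon 0°, lat -40°.
Square 7, 4: +7·2° lon, +4·1° lat → SW at lon 14°, lat -36°.
Subsquare i=8, a=0: +8·0.0833333° lon, +0·0.0416667° lat → SW at lon 14.6667°, lat -36°.
Extended square 9, 7: +9·0.00833333° lon, +7·0.00416667° lat → SW at lon 14.7417°, lat -35.9708°.
Cell spans 0.00833333° lon × 0.00416667° lat.
south 35.97083° S, north 35.96667° S.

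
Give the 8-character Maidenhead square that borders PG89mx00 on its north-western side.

PG89lx91

Longitude extended square 0; −1 → -1, wraps to 9, carry into subsquare.
Longitude subsquare m = 12; −1 → 11 = l.
Latitude extended square 0; +1 → 1.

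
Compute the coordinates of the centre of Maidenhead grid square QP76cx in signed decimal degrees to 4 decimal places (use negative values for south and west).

66.9792, 154.2083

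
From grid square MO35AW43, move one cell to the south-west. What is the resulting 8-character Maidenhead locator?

Longitude extended square 4; −1 → 3.
Latitude extended square 3; −1 → 2.

MO35aw32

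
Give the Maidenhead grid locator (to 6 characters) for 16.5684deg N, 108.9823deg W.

DK56mn

Offset from 180°W / 90°S: lon 71.0177°, lat 106.5684°.
Field: 71.0177/20 → 3 → D, 106.5684/10 → 10 → K; chars DK.
Square: 11.0177/2 → 5, 6.5684/1 → 6; chars 56.
Subsquare: 1.0177/0.0833333 → 12 → m, 0.5684/0.0416667 → 13 → n; chars mn.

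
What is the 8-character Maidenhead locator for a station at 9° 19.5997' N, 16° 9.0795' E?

JJ89bh88

Offset from 180°W / 90°S: lon 196.15132°, lat 99.32666°.
Field: 196.15132/20 → 9 → J, 99.32666/10 → 9 → J; chars JJ.
Square: 16.15132/2 → 8, 9.32666/1 → 9; chars 89.
Subsquare: 0.15132/0.0833333 → 1 → b, 0.32666/0.0416667 → 7 → h; chars bh.
Extended square: 0.06799/0.00833333 → 8, 0.03499/0.00416667 → 8; chars 88.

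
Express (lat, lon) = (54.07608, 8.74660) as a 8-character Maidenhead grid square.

JO44ib98

Add 180° to longitude and 90° to latitude: 188.74660, 144.07608.
Field: 188.74660/20 → 9 → J, 144.07608/10 → 14 → O; chars JO.
Square: 8.74660/2 → 4, 4.07608/1 → 4; chars 44.
Subsquare: 0.74660/0.0833333 → 8 → i, 0.07608/0.0416667 → 1 → b; chars ib.
Extended square: 0.07993/0.00833333 → 9, 0.03441/0.00416667 → 8; chars 98.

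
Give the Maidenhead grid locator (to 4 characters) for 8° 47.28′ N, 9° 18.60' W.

IJ58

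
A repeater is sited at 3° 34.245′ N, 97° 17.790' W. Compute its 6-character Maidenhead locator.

EJ13in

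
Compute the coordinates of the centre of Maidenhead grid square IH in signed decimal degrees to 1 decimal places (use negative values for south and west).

-15.0, -10.0

Field I=8, H=7: +8·20° lon, +7·10° lat → SW at lon -20°, lat -20°.
Cell spans 20° lon × 10° lat. Centre is SW corner plus half of each.
latitude -15.0, longitude -10.0.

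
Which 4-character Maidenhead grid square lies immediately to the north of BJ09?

BK00

Latitude square 9; +1 → 10, wraps to 0, carry into field.
Latitude field J = 9; +1 → 10 = K.
The longitude characters are unchanged.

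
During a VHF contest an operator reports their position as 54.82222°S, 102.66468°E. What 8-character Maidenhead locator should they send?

Offset from 180°W / 90°S: lon 282.66468°, lat 35.17778°.
Field: 282.66468/20 → 14 → O, 35.17778/10 → 3 → D; chars OD.
Square: 2.66468/2 → 1, 5.17778/1 → 5; chars 15.
Subsquare: 0.66468/0.0833333 → 7 → h, 0.17778/0.0416667 → 4 → e; chars he.
Extended square: 0.08135/0.00833333 → 9, 0.01111/0.00416667 → 2; chars 92.

OD15he92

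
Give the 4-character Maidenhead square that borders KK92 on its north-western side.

Longitude square 9; −1 → 8.
Latitude square 2; +1 → 3.

KK83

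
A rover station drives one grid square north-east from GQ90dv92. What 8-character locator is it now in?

GQ90ev03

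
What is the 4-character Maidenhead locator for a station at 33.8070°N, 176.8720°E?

RM83

Offset from 180°W / 90°S: lon 356.87°, lat 123.81°.
Field: lon ⌊356.87/20⌋ = 17 → R; lat ⌊123.81/10⌋ = 12 → M.
Square: lon ⌊16.87/2⌋ = 8; lat ⌊3.81/1⌋ = 3.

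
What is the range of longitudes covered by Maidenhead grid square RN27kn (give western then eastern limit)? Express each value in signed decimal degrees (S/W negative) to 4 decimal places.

Field R=17, N=13: +17·20° lon, +13·10° lat → SW at lon 160°, lat 40°.
Square 2, 7: +2·2° lon, +7·1° lat → SW at lon 164°, lat 47°.
Subsquare k=10, n=13: +10·0.0833333° lon, +13·0.0416667° lat → SW at lon 164.833°, lat 47.5417°.
Cell spans 0.0833333° lon × 0.0416667° lat.
west 164.8333, east 164.9167.

164.8333, 164.9167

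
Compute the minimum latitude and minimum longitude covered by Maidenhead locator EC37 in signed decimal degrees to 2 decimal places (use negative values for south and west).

Field E=4, C=2: +4·20° lon, +2·10° lat → SW at lon -100°, lat -70°.
Square 3, 7: +3·2° lon, +7·1° lat → SW at lon -94°, lat -63°.
latitude -63.00, longitude -94.00.

-63.00, -94.00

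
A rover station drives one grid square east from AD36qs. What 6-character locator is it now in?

Longitude subsquare q = 16; +1 → 17 = r.
The latitude characters are unchanged.

AD36rs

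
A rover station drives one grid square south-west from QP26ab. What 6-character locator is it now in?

QP16xa

Longitude subsquare a = 0; −1 → -1, wraps to 23 = x, carry into square.
Longitude square 2; −1 → 1.
Latitude subsquare b = 1; −1 → 0 = a.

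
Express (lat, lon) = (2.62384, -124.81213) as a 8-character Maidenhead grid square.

Add 180° to longitude and 90° to latitude: 55.18787, 92.62384.
Field: lon ⌊55.18787/20⌋ = 2 → C; lat ⌊92.62384/10⌋ = 9 → J.
Square: lon ⌊15.18787/2⌋ = 7; lat ⌊2.62384/1⌋ = 2.
Subsquare: lon ⌊1.18787/0.0833333⌋ = 14 → o; lat ⌊0.62384/0.0416667⌋ = 14 → o.
Extended square: lon ⌊0.02120/0.00833333⌋ = 2; lat ⌊0.04051/0.00416667⌋ = 9.

CJ72oo29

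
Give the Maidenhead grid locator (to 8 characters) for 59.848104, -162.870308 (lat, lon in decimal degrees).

AO89nu53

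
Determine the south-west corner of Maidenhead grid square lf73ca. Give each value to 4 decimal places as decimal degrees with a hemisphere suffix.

37.0000° S, 54.1667° E

Field L=11, F=5: +11·20° lon, +5·10° lat → SW at lon 40°, lat -40°.
Square 7, 3: +7·2° lon, +3·1° lat → SW at lon 54°, lat -37°.
Subsquare c=2, a=0: +2·0.0833333° lon, +0·0.0416667° lat → SW at lon 54.1667°, lat -37°.
latitude 37.0000° S, longitude 54.1667° E.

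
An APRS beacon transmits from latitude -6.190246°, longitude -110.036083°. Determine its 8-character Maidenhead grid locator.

Add 180° to longitude and 90° to latitude: 69.96392, 83.80975.
Field (20°×10°, letters A–R): 69.96392/20 → 3 → D, 83.80975/10 → 8 → I; chars DI.
Square (2°×1°, digits 0–9): 9.96392/2 → 4, 3.80975/1 → 3; chars 43.
Subsquare (5′×2.5′, letters a–x): 1.96392/0.0833333 → 23 → x, 0.80975/0.0416667 → 19 → t; chars xt.
Extended square (30″×15″, digits 0–9): 0.04725/0.00833333 → 5, 0.01809/0.00416667 → 4; chars 54.

DI43xt54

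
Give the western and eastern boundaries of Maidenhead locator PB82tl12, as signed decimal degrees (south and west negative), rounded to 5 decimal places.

137.59167, 137.60000

Field P=15, B=1: +15·20° lon, +1·10° lat → SW at lon 120°, lat -80°.
Square 8, 2: +8·2° lon, +2·1° lat → SW at lon 136°, lat -78°.
Subsquare t=19, l=11: +19·0.0833333° lon, +11·0.0416667° lat → SW at lon 137.583°, lat -77.5417°.
Extended square 1, 2: +1·0.00833333° lon, +2·0.00416667° lat → SW at lon 137.592°, lat -77.5333°.
Cell spans 0.00833333° lon × 0.00416667° lat.
west 137.59167, east 137.60000.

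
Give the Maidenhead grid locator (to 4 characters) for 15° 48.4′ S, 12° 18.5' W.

IH34

Add 180° to longitude and 90° to latitude: 167.69, 74.19.
Field: lon ⌊167.69/20⌋ = 8 → I; lat ⌊74.19/10⌋ = 7 → H.
Square: lon ⌊7.69/2⌋ = 3; lat ⌊4.19/1⌋ = 4.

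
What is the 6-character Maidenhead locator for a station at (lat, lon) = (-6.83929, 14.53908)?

Offset from 180°W / 90°S: lon 194.5391°, lat 83.1607°.
Field: lon ⌊194.5391/20⌋ = 9 → J; lat ⌊83.1607/10⌋ = 8 → I.
Square: lon ⌊14.5391/2⌋ = 7; lat ⌊3.1607/1⌋ = 3.
Subsquare: lon ⌊0.5391/0.0833333⌋ = 6 → g; lat ⌊0.1607/0.0416667⌋ = 3 → d.

JI73gd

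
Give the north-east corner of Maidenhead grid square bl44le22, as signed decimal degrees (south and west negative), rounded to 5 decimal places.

24.17917, -151.05833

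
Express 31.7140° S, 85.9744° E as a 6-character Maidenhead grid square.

NF28xg

Offset from 180°W / 90°S: lon 265.9744°, lat 58.2860°.
Field: 265.9744/20 → 13 → N, 58.2860/10 → 5 → F; chars NF.
Square: 5.9744/2 → 2, 8.2860/1 → 8; chars 28.
Subsquare: 1.9744/0.0833333 → 23 → x, 0.2860/0.0416667 → 6 → g; chars xg.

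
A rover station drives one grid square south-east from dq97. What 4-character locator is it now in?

Longitude square 9; +1 → 10, wraps to 0, carry into field.
Longitude field D = 3; +1 → 4 = E.
Latitude square 7; −1 → 6.

EQ06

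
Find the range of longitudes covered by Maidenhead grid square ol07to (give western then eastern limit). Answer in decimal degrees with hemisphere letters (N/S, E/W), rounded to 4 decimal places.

Field O=14, L=11: +14·20° lon, +11·10° lat → SW at lon 100°, lat 20°.
Square 0, 7: +0·2° lon, +7·1° lat → SW at lon 100°, lat 27°.
Subsquare t=19, o=14: +19·0.0833333° lon, +14·0.0416667° lat → SW at lon 101.583°, lat 27.5833°.
Cell spans 0.0833333° lon × 0.0416667° lat.
west 101.5833° E, east 101.6667° E.

101.5833° E, 101.6667° E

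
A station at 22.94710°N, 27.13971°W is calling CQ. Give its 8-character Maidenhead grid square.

HL62kw37

Add 180° to longitude and 90° to latitude: 152.86029, 112.94710.
Field: 152.86029/20 → 7 → H, 112.94710/10 → 11 → L; chars HL.
Square: 12.86029/2 → 6, 2.94710/1 → 2; chars 62.
Subsquare: 0.86029/0.0833333 → 10 → k, 0.94710/0.0416667 → 22 → w; chars kw.
Extended square: 0.02696/0.00833333 → 3, 0.03043/0.00416667 → 7; chars 37.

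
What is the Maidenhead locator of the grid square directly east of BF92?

CF02

Longitude square 9; +1 → 10, wraps to 0, carry into field.
Longitude field B = 1; +1 → 2 = C.
The latitude characters are unchanged.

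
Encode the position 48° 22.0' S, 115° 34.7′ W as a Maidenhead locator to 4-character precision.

DE21

Shift to the Maidenhead origin (180°W, 90°S): lon 64.42, lat 41.63.
Field: 64.42/20 → 3 → D, 41.63/10 → 4 → E; chars DE.
Square: 4.42/2 → 2, 1.63/1 → 1; chars 21.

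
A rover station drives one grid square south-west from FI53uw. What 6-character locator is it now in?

Longitude subsquare u = 20; −1 → 19 = t.
Latitude subsquare w = 22; −1 → 21 = v.

FI53tv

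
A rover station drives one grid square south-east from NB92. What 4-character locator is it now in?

Longitude square 9; +1 → 10, wraps to 0, carry into field.
Longitude field N = 13; +1 → 14 = O.
Latitude square 2; −1 → 1.

OB01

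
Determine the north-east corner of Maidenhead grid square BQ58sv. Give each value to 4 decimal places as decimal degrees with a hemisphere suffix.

78.9167° N, 148.4167° W

Field B=1, Q=16: +1·20° lon, +16·10° lat → SW at lon -160°, lat 70°.
Square 5, 8: +5·2° lon, +8·1° lat → SW at lon -150°, lat 78°.
Subsquare s=18, v=21: +18·0.0833333° lon, +21·0.0416667° lat → SW at lon -148.5°, lat 78.875°.
Cell spans 0.0833333° lon × 0.0416667° lat. NE corner is SW corner plus one full cell.
latitude 78.9167° N, longitude 148.4167° W.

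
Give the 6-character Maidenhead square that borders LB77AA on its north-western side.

LB67xb

Longitude subsquare a = 0; −1 → -1, wraps to 23 = x, carry into square.
Longitude square 7; −1 → 6.
Latitude subsquare a = 0; +1 → 1 = b.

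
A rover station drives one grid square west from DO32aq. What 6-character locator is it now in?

Longitude subsquare a = 0; −1 → -1, wraps to 23 = x, carry into square.
Longitude square 3; −1 → 2.
The latitude characters are unchanged.

DO22xq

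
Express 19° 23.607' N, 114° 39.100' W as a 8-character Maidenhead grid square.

DK29qj14

Add 180° to longitude and 90° to latitude: 65.34833, 109.39345.
Field: lon ⌊65.34833/20⌋ = 3 → D; lat ⌊109.39345/10⌋ = 10 → K.
Square: lon ⌊5.34833/2⌋ = 2; lat ⌊9.39345/1⌋ = 9.
Subsquare: lon ⌊1.34833/0.0833333⌋ = 16 → q; lat ⌊0.39345/0.0416667⌋ = 9 → j.
Extended square: lon ⌊0.01500/0.00833333⌋ = 1; lat ⌊0.01845/0.00416667⌋ = 4.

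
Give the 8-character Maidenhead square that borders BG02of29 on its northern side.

Latitude extended square 9; +1 → 10, wraps to 0, carry into subsquare.
Latitude subsquare f = 5; +1 → 6 = g.
The longitude characters are unchanged.

BG02og20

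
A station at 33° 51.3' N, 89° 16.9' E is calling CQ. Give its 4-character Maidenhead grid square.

NM43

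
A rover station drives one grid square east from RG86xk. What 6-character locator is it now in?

Longitude subsquare x = 23; +1 → 24, wraps to 0 = a, carry into square.
Longitude square 8; +1 → 9.
The latitude characters are unchanged.

RG96ak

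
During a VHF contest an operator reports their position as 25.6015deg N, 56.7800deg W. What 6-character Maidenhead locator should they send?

Offset from 180°W / 90°S: lon 123.2200°, lat 115.6015°.
Field (20°×10°, letters A–R): lon ⌊123.2200/20⌋ = 6 → G; lat ⌊115.6015/10⌋ = 11 → L.
Square (2°×1°, digits 0–9): lon ⌊3.2200/2⌋ = 1; lat ⌊5.6015/1⌋ = 5.
Subsquare (5′×2.5′, letters a–x): lon ⌊1.2200/0.0833333⌋ = 14 → o; lat ⌊0.6015/0.0416667⌋ = 14 → o.

GL15oo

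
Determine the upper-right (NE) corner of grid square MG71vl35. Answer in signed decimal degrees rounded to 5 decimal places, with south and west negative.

-28.51667, 75.78333

Field M=12, G=6: +12·20° lon, +6·10° lat → SW at lon 60°, lat -30°.
Square 7, 1: +7·2° lon, +1·1° lat → SW at lon 74°, lat -29°.
Subsquare v=21, l=11: +21·0.0833333° lon, +11·0.0416667° lat → SW at lon 75.75°, lat -28.5417°.
Extended square 3, 5: +3·0.00833333° lon, +5·0.00416667° lat → SW at lon 75.775°, lat -28.5208°.
Cell spans 0.00833333° lon × 0.00416667° lat. NE corner is SW corner plus one full cell.
latitude -28.51667, longitude 75.78333.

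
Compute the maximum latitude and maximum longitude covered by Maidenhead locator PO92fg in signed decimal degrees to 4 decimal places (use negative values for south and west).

52.2917, 138.5000

Field P=15, O=14: +15·20° lon, +14·10° lat → SW at lon 120°, lat 50°.
Square 9, 2: +9·2° lon, +2·1° lat → SW at lon 138°, lat 52°.
Subsquare f=5, g=6: +5·0.0833333° lon, +6·0.0416667° lat → SW at lon 138.417°, lat 52.25°.
Cell spans 0.0833333° lon × 0.0416667° lat. NE corner is SW corner plus one full cell.
latitude 52.2917, longitude 138.5000.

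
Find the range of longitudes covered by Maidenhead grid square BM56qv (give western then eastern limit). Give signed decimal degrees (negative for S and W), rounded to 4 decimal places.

Field B=1, M=12: +1·20° lon, +12·10° lat → SW at lon -160°, lat 30°.
Square 5, 6: +5·2° lon, +6·1° lat → SW at lon -150°, lat 36°.
Subsquare q=16, v=21: +16·0.0833333° lon, +21·0.0416667° lat → SW at lon -148.667°, lat 36.875°.
Cell spans 0.0833333° lon × 0.0416667° lat.
west -148.6667, east -148.5833.

-148.6667, -148.5833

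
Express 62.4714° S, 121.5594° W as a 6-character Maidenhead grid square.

CC97fm

Add 180° to longitude and 90° to latitude: 58.4406, 27.5286.
Field: 58.4406/20 → 2 → C, 27.5286/10 → 2 → C; chars CC.
Square: 18.4406/2 → 9, 7.5286/1 → 7; chars 97.
Subsquare: 0.4406/0.0833333 → 5 → f, 0.5286/0.0416667 → 12 → m; chars fm.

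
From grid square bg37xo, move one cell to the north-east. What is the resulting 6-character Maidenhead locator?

BG47ap

Longitude subsquare x = 23; +1 → 24, wraps to 0 = a, carry into square.
Longitude square 3; +1 → 4.
Latitude subsquare o = 14; +1 → 15 = p.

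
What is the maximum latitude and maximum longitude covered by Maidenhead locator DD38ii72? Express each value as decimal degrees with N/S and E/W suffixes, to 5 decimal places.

51.65417° S, 113.26667° W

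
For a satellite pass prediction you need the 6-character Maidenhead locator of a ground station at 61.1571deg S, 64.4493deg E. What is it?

MC28fu

Shift to the Maidenhead origin (180°W, 90°S): lon 244.4493, lat 28.8429.
Field: lon ⌊244.4493/20⌋ = 12 → M; lat ⌊28.8429/10⌋ = 2 → C.
Square: lon ⌊4.4493/2⌋ = 2; lat ⌊8.8429/1⌋ = 8.
Subsquare: lon ⌊0.4493/0.0833333⌋ = 5 → f; lat ⌊0.8429/0.0416667⌋ = 20 → u.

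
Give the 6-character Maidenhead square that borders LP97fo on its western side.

LP97eo

Longitude subsquare f = 5; −1 → 4 = e.
The latitude characters are unchanged.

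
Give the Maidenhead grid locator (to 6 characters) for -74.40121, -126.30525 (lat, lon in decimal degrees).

CB65uo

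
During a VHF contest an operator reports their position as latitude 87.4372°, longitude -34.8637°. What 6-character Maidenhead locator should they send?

HR27nk

Shift to the Maidenhead origin (180°W, 90°S): lon 145.1363, lat 177.4372.
Field (20°×10°, letters A–R): lon ⌊145.1363/20⌋ = 7 → H; lat ⌊177.4372/10⌋ = 17 → R.
Square (2°×1°, digits 0–9): lon ⌊5.1363/2⌋ = 2; lat ⌊7.4372/1⌋ = 7.
Subsquare (5′×2.5′, letters a–x): lon ⌊1.1363/0.0833333⌋ = 13 → n; lat ⌊0.4372/0.0416667⌋ = 10 → k.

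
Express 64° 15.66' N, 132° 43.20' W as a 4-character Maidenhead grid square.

Add 180° to longitude and 90° to latitude: 47.28, 154.26.
Field: lon ⌊47.28/20⌋ = 2 → C; lat ⌊154.26/10⌋ = 15 → P.
Square: lon ⌊7.28/2⌋ = 3; lat ⌊4.26/1⌋ = 4.

CP34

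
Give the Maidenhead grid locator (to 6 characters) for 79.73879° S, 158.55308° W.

BB00rg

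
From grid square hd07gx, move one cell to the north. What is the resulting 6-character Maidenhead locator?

HD08ga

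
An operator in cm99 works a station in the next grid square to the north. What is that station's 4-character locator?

CN90

Latitude square 9; +1 → 10, wraps to 0, carry into field.
Latitude field M = 12; +1 → 13 = N.
The longitude characters are unchanged.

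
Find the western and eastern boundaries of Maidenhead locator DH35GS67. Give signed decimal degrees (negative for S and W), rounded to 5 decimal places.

-113.45000, -113.44167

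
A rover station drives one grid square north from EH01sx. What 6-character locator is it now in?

Latitude subsquare x = 23; +1 → 24, wraps to 0 = a, carry into square.
Latitude square 1; +1 → 2.
The longitude characters are unchanged.

EH02sa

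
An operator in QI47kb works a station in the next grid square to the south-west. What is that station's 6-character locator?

Longitude subsquare k = 10; −1 → 9 = j.
Latitude subsquare b = 1; −1 → 0 = a.

QI47ja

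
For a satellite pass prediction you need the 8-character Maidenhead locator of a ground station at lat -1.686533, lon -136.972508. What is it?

CI18mh35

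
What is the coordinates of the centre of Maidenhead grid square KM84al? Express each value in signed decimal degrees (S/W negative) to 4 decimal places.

34.4792, 36.0417

Field K=10, M=12: +10·20° lon, +12·10° lat → SW at lon 20°, lat 30°.
Square 8, 4: +8·2° lon, +4·1° lat → SW at lon 36°, lat 34°.
Subsquare a=0, l=11: +0·0.0833333° lon, +11·0.0416667° lat → SW at lon 36°, lat 34.4583°.
Cell spans 0.0833333° lon × 0.0416667° lat. Centre is SW corner plus half of each.
latitude 34.4792, longitude 36.0417.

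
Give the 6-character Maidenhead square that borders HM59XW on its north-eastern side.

HM69ax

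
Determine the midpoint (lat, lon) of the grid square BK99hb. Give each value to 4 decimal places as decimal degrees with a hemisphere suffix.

19.0625° N, 141.3750° W

Field B=1, K=10: +1·20° lon, +10·10° lat → SW at lon -160°, lat 10°.
Square 9, 9: +9·2° lon, +9·1° lat → SW at lon -142°, lat 19°.
Subsquare h=7, b=1: +7·0.0833333° lon, +1·0.0416667° lat → SW at lon -141.417°, lat 19.0417°.
Cell spans 0.0833333° lon × 0.0416667° lat. Centre is SW corner plus half of each.
latitude 19.0625° N, longitude 141.3750° W.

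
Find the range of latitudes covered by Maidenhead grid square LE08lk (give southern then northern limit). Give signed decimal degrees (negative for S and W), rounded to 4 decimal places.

-41.5833, -41.5417

Field L=11, E=4: +11·20° lon, +4·10° lat → SW at lon 40°, lat -50°.
Square 0, 8: +0·2° lon, +8·1° lat → SW at lon 40°, lat -42°.
Subsquare l=11, k=10: +11·0.0833333° lon, +10·0.0416667° lat → SW at lon 40.9167°, lat -41.5833°.
Cell spans 0.0833333° lon × 0.0416667° lat.
south -41.5833, north -41.5417.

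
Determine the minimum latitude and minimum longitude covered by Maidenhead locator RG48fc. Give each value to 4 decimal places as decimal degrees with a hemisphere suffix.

Field R=17, G=6: +17·20° lon, +6·10° lat → SW at lon 160°, lat -30°.
Square 4, 8: +4·2° lon, +8·1° lat → SW at lon 168°, lat -22°.
Subsquare f=5, c=2: +5·0.0833333° lon, +2·0.0416667° lat → SW at lon 168.417°, lat -21.9167°.
latitude 21.9167° S, longitude 168.4167° E.

21.9167° S, 168.4167° E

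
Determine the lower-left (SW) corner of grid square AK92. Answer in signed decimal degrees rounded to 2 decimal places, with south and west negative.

12.00, -162.00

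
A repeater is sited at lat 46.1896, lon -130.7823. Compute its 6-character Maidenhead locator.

Add 180° to longitude and 90° to latitude: 49.2177, 136.1896.
Field: lon ⌊49.2177/20⌋ = 2 → C; lat ⌊136.1896/10⌋ = 13 → N.
Square: lon ⌊9.2177/2⌋ = 4; lat ⌊6.1896/1⌋ = 6.
Subsquare: lon ⌊1.2177/0.0833333⌋ = 14 → o; lat ⌊0.1896/0.0416667⌋ = 4 → e.

CN46oe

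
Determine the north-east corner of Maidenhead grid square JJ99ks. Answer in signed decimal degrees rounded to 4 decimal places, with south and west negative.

Field J=9, J=9: +9·20° lon, +9·10° lat → SW at lon 0°, lat 0°.
Square 9, 9: +9·2° lon, +9·1° lat → SW at lon 18°, lat 9°.
Subsquare k=10, s=18: +10·0.0833333° lon, +18·0.0416667° lat → SW at lon 18.8333°, lat 9.75°.
Cell spans 0.0833333° lon × 0.0416667° lat. NE corner is SW corner plus one full cell.
latitude 9.7917, longitude 18.9167.

9.7917, 18.9167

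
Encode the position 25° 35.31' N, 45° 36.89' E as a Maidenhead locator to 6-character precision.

Add 180° to longitude and 90° to latitude: 225.6148, 115.5885.
Field: 225.6148/20 → 11 → L, 115.5885/10 → 11 → L; chars LL.
Square: 5.6148/2 → 2, 5.5885/1 → 5; chars 25.
Subsquare: 1.6148/0.0833333 → 19 → t, 0.5885/0.0416667 → 14 → o; chars to.

LL25to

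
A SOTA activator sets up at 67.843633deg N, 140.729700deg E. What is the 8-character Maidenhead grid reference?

QP07iu72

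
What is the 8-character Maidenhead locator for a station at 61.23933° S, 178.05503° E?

RC98as62

Add 180° to longitude and 90° to latitude: 358.05503, 28.76067.
Field: lon ⌊358.05503/20⌋ = 17 → R; lat ⌊28.76067/10⌋ = 2 → C.
Square: lon ⌊18.05503/2⌋ = 9; lat ⌊8.76067/1⌋ = 8.
Subsquare: lon ⌊0.05503/0.0833333⌋ = 0 → a; lat ⌊0.76067/0.0416667⌋ = 18 → s.
Extended square: lon ⌊0.05503/0.00833333⌋ = 6; lat ⌊0.01067/0.00416667⌋ = 2.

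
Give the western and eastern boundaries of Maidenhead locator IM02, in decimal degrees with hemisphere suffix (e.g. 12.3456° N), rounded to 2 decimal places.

20.00° W, 18.00° W

Field I=8, M=12: +8·20° lon, +12·10° lat → SW at lon -20°, lat 30°.
Square 0, 2: +0·2° lon, +2·1° lat → SW at lon -20°, lat 32°.
Cell spans 2° lon × 1° lat.
west 20.00° W, east 18.00° W.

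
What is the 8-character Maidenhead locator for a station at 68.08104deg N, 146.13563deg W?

Shift to the Maidenhead origin (180°W, 90°S): lon 33.86437, lat 158.08104.
Field: lon ⌊33.86437/20⌋ = 1 → B; lat ⌊158.08104/10⌋ = 15 → P.
Square: lon ⌊13.86437/2⌋ = 6; lat ⌊8.08104/1⌋ = 8.
Subsquare: lon ⌊1.86437/0.0833333⌋ = 22 → w; lat ⌊0.08104/0.0416667⌋ = 1 → b.
Extended square: lon ⌊0.03104/0.00833333⌋ = 3; lat ⌊0.03937/0.00416667⌋ = 9.

BP68wb39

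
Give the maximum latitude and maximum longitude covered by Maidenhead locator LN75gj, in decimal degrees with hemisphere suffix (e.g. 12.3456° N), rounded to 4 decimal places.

45.4167° N, 54.5833° E

Field L=11, N=13: +11·20° lon, +13·10° lat → SW at lon 40°, lat 40°.
Square 7, 5: +7·2° lon, +5·1° lat → SW at lon 54°, lat 45°.
Subsquare g=6, j=9: +6·0.0833333° lon, +9·0.0416667° lat → SW at lon 54.5°, lat 45.375°.
Cell spans 0.0833333° lon × 0.0416667° lat. NE corner is SW corner plus one full cell.
latitude 45.4167° N, longitude 54.5833° E.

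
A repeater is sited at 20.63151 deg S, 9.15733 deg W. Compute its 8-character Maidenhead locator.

IG59ki18

Shift to the Maidenhead origin (180°W, 90°S): lon 170.84267, lat 69.36849.
Field: 170.84267/20 → 8 → I, 69.36849/10 → 6 → G; chars IG.
Square: 10.84267/2 → 5, 9.36849/1 → 9; chars 59.
Subsquare: 0.84267/0.0833333 → 10 → k, 0.36849/0.0416667 → 8 → i; chars ki.
Extended square: 0.00934/0.00833333 → 1, 0.03516/0.00416667 → 8; chars 18.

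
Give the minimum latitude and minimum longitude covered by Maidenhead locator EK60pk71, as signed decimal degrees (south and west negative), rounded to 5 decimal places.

10.42083, -86.69167

Field E=4, K=10: +4·20° lon, +10·10° lat → SW at lon -100°, lat 10°.
Square 6, 0: +6·2° lon, +0·1° lat → SW at lon -88°, lat 10°.
Subsquare p=15, k=10: +15·0.0833333° lon, +10·0.0416667° lat → SW at lon -86.75°, lat 10.4167°.
Extended square 7, 1: +7·0.00833333° lon, +1·0.00416667° lat → SW at lon -86.6917°, lat 10.4208°.
latitude 10.42083, longitude -86.69167.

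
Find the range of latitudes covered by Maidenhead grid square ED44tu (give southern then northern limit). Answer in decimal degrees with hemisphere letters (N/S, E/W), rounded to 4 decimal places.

55.1667° S, 55.1250° S

Field E=4, D=3: +4·20° lon, +3·10° lat → SW at lon -100°, lat -60°.
Square 4, 4: +4·2° lon, +4·1° lat → SW at lon -92°, lat -56°.
Subsquare t=19, u=20: +19·0.0833333° lon, +20·0.0416667° lat → SW at lon -90.4167°, lat -55.1667°.
Cell spans 0.0833333° lon × 0.0416667° lat.
south 55.1667° S, north 55.1250° S.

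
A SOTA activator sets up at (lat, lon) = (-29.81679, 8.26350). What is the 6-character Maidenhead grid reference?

Add 180° to longitude and 90° to latitude: 188.2635, 60.1832.
Field: lon ⌊188.2635/20⌋ = 9 → J; lat ⌊60.1832/10⌋ = 6 → G.
Square: lon ⌊8.2635/2⌋ = 4; lat ⌊0.1832/1⌋ = 0.
Subsquare: lon ⌊0.2635/0.0833333⌋ = 3 → d; lat ⌊0.1832/0.0416667⌋ = 4 → e.

JG40de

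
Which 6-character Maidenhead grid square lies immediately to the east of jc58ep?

Longitude subsquare e = 4; +1 → 5 = f.
The latitude characters are unchanged.

JC58fp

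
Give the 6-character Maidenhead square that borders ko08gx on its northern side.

KO09ga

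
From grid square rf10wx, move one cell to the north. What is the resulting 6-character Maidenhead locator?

RF11wa

Latitude subsquare x = 23; +1 → 24, wraps to 0 = a, carry into square.
Latitude square 0; +1 → 1.
The longitude characters are unchanged.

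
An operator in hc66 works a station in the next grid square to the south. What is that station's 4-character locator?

Latitude square 6; −1 → 5.
The longitude characters are unchanged.

HC65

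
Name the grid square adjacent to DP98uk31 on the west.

Longitude extended square 3; −1 → 2.
The latitude characters are unchanged.

DP98uk21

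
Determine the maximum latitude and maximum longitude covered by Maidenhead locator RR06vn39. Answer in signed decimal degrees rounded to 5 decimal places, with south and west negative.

86.58333, 161.78333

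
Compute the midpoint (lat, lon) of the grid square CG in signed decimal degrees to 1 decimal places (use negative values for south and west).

Field C=2, G=6: +2·20° lon, +6·10° lat → SW at lon -140°, lat -30°.
Cell spans 20° lon × 10° lat. Centre is SW corner plus half of each.
latitude -25.0, longitude -130.0.

-25.0, -130.0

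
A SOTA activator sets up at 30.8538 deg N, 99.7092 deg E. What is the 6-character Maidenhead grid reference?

Add 180° to longitude and 90° to latitude: 279.7092, 120.8538.
Field: 279.7092/20 → 13 → N, 120.8538/10 → 12 → M; chars NM.
Square: 19.7092/2 → 9, 0.8538/1 → 0; chars 90.
Subsquare: 1.7092/0.0833333 → 20 → u, 0.8538/0.0416667 → 20 → u; chars uu.

NM90uu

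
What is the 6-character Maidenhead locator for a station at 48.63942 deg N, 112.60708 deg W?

DN38qp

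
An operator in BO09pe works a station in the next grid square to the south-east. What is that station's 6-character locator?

BO09qd

Longitude subsquare p = 15; +1 → 16 = q.
Latitude subsquare e = 4; −1 → 3 = d.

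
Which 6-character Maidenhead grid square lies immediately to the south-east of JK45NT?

Longitude subsquare n = 13; +1 → 14 = o.
Latitude subsquare t = 19; −1 → 18 = s.

JK45os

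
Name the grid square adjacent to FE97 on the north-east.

Longitude square 9; +1 → 10, wraps to 0, carry into field.
Longitude field F = 5; +1 → 6 = G.
Latitude square 7; +1 → 8.

GE08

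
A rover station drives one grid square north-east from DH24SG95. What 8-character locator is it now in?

DH24tg06

Longitude extended square 9; +1 → 10, wraps to 0, carry into subsquare.
Longitude subsquare s = 18; +1 → 19 = t.
Latitude extended square 5; +1 → 6.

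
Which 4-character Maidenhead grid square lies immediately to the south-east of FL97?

GL06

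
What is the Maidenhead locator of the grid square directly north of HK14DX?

HK15da

Latitude subsquare x = 23; +1 → 24, wraps to 0 = a, carry into square.
Latitude square 4; +1 → 5.
The longitude characters are unchanged.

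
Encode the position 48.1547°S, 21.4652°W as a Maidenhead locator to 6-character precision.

HE91gu

Add 180° to longitude and 90° to latitude: 158.5348, 41.8453.
Field (20°×10°, letters A–R): 158.5348/20 → 7 → H, 41.8453/10 → 4 → E; chars HE.
Square (2°×1°, digits 0–9): 18.5348/2 → 9, 1.8453/1 → 1; chars 91.
Subsquare (5′×2.5′, letters a–x): 0.5348/0.0833333 → 6 → g, 0.8453/0.0416667 → 20 → u; chars gu.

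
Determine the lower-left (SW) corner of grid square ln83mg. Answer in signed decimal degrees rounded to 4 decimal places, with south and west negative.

Field L=11, N=13: +11·20° lon, +13·10° lat → SW at lon 40°, lat 40°.
Square 8, 3: +8·2° lon, +3·1° lat → SW at lon 56°, lat 43°.
Subsquare m=12, g=6: +12·0.0833333° lon, +6·0.0416667° lat → SW at lon 57°, lat 43.25°.
latitude 43.2500, longitude 57.0000.

43.2500, 57.0000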